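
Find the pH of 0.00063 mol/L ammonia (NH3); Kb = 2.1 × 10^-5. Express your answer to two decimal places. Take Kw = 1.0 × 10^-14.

NH3 + H2O ⇌ NH4+ + OH-
Kb = [OH-]²/(0.00063 − [OH-]) = 2.1 × 10^-5
The 5% rule fails; solving [OH-]² + Kb·[OH-] − Kb·C₀ = 0 exactly:
[OH-] = (−Kb + √(Kb² + 4·Kb·C₀))/2 = 1.05 × 10^-4 M
pOH = 3.98, so pH = 14.00 − pOH = 10.02

pH = 10.02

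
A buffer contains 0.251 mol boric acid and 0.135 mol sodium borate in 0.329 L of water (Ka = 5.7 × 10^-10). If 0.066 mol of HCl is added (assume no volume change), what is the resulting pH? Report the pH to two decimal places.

pH = 8.58

Added H+ converts B(OH)4- to B(OH)3: B(OH)3 → 0.317 mol, B(OH)4- → 0.069 mol.
pKa = −log(5.7 × 10^-10) = 9.244
pH = pKa + log(n_B(OH)4-/n_B(OH)3) = 9.244 + log(0.069/0.317) = 9.244 + (-0.662)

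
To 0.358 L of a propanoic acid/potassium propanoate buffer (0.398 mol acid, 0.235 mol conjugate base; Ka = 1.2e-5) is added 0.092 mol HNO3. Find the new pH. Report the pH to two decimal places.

pH = 4.39

After neutralization: n(CH3CH2COOH) = 0.49 mol, n(CH3CH2COO-) = 0.143 mol.
pKa = −log(1.2 × 10^-5) = 4.921
pH = pKa + log(n_CH3CH2COO-/n_CH3CH2COOH) = 4.921 + log(0.143/0.49) = 4.921 + (-0.535)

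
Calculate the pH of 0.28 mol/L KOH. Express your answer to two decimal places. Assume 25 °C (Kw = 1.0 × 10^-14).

pH = 13.45

KOH is a strong base; [OH-] = 0.28 M.
pOH = -log(0.28) = 0.55
pH = 14.00 - 0.55 = 13.45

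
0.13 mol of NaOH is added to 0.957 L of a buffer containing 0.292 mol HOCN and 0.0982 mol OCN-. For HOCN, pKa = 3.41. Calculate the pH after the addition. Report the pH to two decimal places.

After neutralization: n(HOCN) = 0.162 mol, n(OCN-) = 0.228 mol.
Henderson–Hasselbalch with mole ratio 0.228/0.162: pH = 3.41 + (+0.148)

pH = 3.56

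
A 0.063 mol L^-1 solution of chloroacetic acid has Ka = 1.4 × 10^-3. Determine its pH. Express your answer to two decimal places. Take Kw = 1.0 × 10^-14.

ClCH2COOH ⇌ ClCH2COO- + H+
From the ICE table, Ka = [H+]²/(0.063 − [H+]) = 1.4 × 10^-3.
The 5% rule fails; solving [H+]² + Ka·[H+] − Ka·C₀ = 0 exactly:
[H+] = [−0.0014 + √(0.0014² + 0.000353)]/2 = 8.72 × 10^-3 M
pH = −log[H+] = −log(8.72 × 10^-3) = 2.06

pH = 2.06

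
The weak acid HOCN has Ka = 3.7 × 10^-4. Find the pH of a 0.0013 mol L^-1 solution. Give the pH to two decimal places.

HOCN ⇌ OCN- + H+
Let x = [H+] at equilibrium. Ka = x²/(0.0013 − x).
Here C₀/Ka ≈ 3.51, so the small-x approximation fails. Use the quadratic:
x = [−0.00037 + √(0.00037² + 1.92e-06)]/2 = 5.33 × 10^-4 M
pH = −log[H+] = −log(5.33 × 10^-4) = 3.27

pH = 3.27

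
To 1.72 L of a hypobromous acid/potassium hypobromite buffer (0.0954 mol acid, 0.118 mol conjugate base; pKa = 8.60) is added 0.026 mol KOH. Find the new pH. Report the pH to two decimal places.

pH = 8.92

OH- converts HOBr to OBr-: HOBr → 0.0694 mol, OBr- → 0.144 mol.
pH = pKa + log(n_OBr-/n_HOBr) = 8.60 + log(0.144/0.0694) = 8.60 + (+0.317)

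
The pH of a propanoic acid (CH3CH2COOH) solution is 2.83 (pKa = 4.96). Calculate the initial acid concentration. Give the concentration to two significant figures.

C₀ = 2.0 × 10^-1 M

[H+] = 10^(-2.83) = 1.48 × 10^-3 M = x
Ka = 10^(−4.96) = 1.10 × 10^-5
Ka = x²/(C₀ − x) ⇒ C₀ = x + x²/Ka
C₀ = 1.48 × 10^-3 + (1.48 × 10^-3)²/(1.10 × 10^-5) = 2.01 × 10^-1 M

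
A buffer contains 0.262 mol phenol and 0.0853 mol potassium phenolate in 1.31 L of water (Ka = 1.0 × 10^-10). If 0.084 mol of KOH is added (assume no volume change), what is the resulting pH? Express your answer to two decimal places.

pH = 9.98

OH- converts C6H5OH to C6H5O-: C6H5OH → 0.178 mol, C6H5O- → 0.169 mol.
pKa = −log(1.0 × 10^-10) = 10.000
pH = pKa + log([A⁻]/[HA]) = 10.000 + log(0.169/0.178) = 10.000 -0.023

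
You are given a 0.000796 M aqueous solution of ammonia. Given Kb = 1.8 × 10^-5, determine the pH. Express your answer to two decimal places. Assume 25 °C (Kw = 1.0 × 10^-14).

NH3 + H2O ⇌ NH4+ + OH-
Kb = x²/(0.000796 − x) = 1.8 × 10^-5
x is not negligible relative to C₀; solve x² + 1.8e-05·x − 1.43e-08 = 0.
x = (−Kb + √(Kb² + 4·Kb·C₀))/2 = 1.11 × 10^-4 M
pOH = −log(1.11 × 10^-4) = 3.95; pH = 14.00 − 3.95 = 10.05

pH = 10.05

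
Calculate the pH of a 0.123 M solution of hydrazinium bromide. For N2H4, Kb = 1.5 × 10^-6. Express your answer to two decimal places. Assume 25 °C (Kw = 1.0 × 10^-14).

pH = 4.54

N2H5+ is the conjugate acid of the weak base N2H4.
Ka = Kw/Kb = 1.0×10^-14 / 1.5 × 10^-6 = 6.67 × 10^-9
Ka = x²/(0.123 − x) = 6.67 × 10^-9
Assume x ≪ 0.123: x ≈ √(6.67 × 10^-9 × 0.123) = 2.86 × 10^-5 M
(x/C₀ = 0.023% < 5%, so the approximation holds.)
pH = −log[H+] = −log(2.86 × 10^-5) = 4.54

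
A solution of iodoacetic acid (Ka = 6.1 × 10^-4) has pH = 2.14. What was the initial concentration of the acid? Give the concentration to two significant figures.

[H+] = 10^(-2.14) = 7.24 × 10^-3 M = x
Ka = x²/(C₀ − x) ⇒ C₀ = x + x²/Ka
C₀ = 7.24 × 10^-3 + (7.24 × 10^-3)²/(6.1 × 10^-4) = 9.32 × 10^-2 M

C₀ = 9.3 × 10^-2 M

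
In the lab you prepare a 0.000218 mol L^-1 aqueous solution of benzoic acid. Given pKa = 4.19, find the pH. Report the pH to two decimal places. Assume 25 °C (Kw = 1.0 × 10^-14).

C6H5COOH ⇌ C6H5COO- + H+
Ka = 10^(−4.19) = 6.46 × 10^-5
Ka = [H+]²/(0.000218 − [H+]) = 6.46 × 10^-5
Here C₀/Ka ≈ 3.37, so the small-[H+] approximation fails. Use the quadratic:
[H+] = [−6.46e-05 + √(6.46e-05² + 5.63e-08)]/2 = 9.07 × 10^-5 M
pH = −log[H+] = −log(9.07 × 10^-5) = 4.04

pH = 4.04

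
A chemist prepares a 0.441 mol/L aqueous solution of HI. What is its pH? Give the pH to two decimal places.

HI is a strong acid and dissociates completely, so [H+] = 0.441 M.
pH = -log(0.441) = 0.36

pH = 0.36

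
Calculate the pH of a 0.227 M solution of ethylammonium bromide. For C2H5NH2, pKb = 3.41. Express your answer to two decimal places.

pH = 5.62

C2H5NH3+ is the conjugate acid of the weak base C2H5NH2.
Kb = 10^(−3.41) = 3.89 × 10^-4
Ka = Kw/Kb = 1.0×10^-14 / 3.89 × 10^-4 = 2.57 × 10^-11
From the ICE table, Ka = x²/(0.227 − x) = 2.57 × 10^-11.
Neglecting x in the denominator: x = √(2.57 × 10^-11 × 0.227) = 2.42 × 10^-6 M
pH = −log[H+] = −log(2.42 × 10^-6) = 5.62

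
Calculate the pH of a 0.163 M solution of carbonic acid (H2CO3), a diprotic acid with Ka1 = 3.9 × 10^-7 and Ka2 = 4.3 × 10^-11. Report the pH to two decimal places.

pH = 3.60

Ka1 ≫ Ka2, so treat the first dissociation as the only significant source of H+.
Ka1 = x²/(0.163 − x) = 3.9 × 10^-7
x ≈ √(3.9 × 10^-7 × 0.163) = 2.52 × 10^-4 M
pH = −log(2.52 × 10^-4) = 3.60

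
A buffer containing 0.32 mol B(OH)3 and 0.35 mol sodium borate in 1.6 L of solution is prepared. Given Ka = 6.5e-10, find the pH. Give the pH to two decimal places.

pKa = −log(6.5 × 10^-10) = 9.187
Using pH = pKa + log([base]/[acid]) with [base]/[acid] = 0.35/0.32:
pH = 9.187 + (+0.039) = 9.23

pH = 9.23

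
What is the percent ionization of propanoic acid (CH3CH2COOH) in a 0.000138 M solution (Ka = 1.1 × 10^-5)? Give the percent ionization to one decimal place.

CH3CH2COOH ⇌ CH3CH2COO- + H+; let x = [H+] at equilibrium.
Ka = x²/(C₀ − x); solving the quadratic gives x = 3.38 × 10^-5 M.
Fraction ionized = 3.38 × 10^-5 / 0.000138 = 0.2449 → 24.5%

24.5%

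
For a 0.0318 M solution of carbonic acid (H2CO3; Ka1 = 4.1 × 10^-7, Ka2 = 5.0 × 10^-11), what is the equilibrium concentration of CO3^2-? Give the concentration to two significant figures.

First ionization gives [H+] ≈ [HCO3-] = 1.14 × 10^-4 M.
Second step: Ka2 = [H+][CO3^2-]/[HCO3-] ≈ [CO3^2-] (since [H+] ≈ [HCO3-]).
So [CO3^2-] ≈ Ka2.

5.0 × 10^-11 M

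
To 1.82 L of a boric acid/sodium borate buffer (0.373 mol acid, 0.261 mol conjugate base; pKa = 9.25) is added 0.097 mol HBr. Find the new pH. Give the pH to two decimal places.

pH = 8.79

After neutralization: n(B(OH)3) = 0.47 mol, n(B(OH)4-) = 0.164 mol.
pH = pKa + log([A⁻]/[HA]) = 9.25 + log(0.164/0.47) = 9.25 -0.457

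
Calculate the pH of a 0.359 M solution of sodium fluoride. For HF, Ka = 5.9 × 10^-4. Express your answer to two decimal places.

F- is the conjugate base of the weak acid HF.
Kb = Kw/Ka = 1.0×10^-14 / 5.9 × 10^-4 = 1.69 × 10^-11
Kb = [OH-]²/(0.359 − [OH-]) = 1.69 × 10^-11
Assume [OH-] ≪ 0.359: [OH-] ≈ √(1.69 × 10^-11 × 0.359) = 2.46 × 10^-6 M
pOH = 5.61, so pH = 14.00 − pOH = 8.39

pH = 8.39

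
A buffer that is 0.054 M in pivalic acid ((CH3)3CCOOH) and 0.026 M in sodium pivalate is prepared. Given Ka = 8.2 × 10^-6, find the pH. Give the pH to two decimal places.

pKa = −log(8.2 × 10^-6) = 5.086
pH = pKa + log([A⁻]/[HA]) = 5.086 + log(0.026/0.054)
pH = 5.086 + (-0.317) = 4.77

pH = 4.77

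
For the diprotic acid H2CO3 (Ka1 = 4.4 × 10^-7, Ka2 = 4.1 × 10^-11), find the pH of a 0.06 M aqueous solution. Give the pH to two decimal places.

Since Ka1 ≫ Ka2, the first ionization dominates [H+].
Ka1 = x²/(0.06 − x) = 4.4 × 10^-7
x ≈ √(4.4 × 10^-7 × 0.06) = 1.62 × 10^-4 M
pH = −log(1.62 × 10^-4) = 3.79

pH = 3.79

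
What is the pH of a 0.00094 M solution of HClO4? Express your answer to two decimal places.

HClO4 is a strong acid and dissociates completely, so [H+] = 0.00094 M.
pH = -log(0.00094) = 3.03

pH = 3.03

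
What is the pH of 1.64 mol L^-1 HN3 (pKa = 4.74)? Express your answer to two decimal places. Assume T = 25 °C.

pH = 2.26

HN3 ⇌ N3- + H+
Ka = 10^(−4.74) = 1.82 × 10^-5
Ka = [H+]²/(1.64 − [H+]) = 1.82 × 10^-5
Assume [H+] ≪ 1.64: [H+] ≈ √(1.82 × 10^-5 × 1.64) = 5.46 × 10^-3 M
pH = −log[H+] = −log(5.46 × 10^-3) = 2.26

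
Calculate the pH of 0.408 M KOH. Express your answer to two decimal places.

KOH is a strong base; [OH-] = 0.408 M.
pOH = -log(0.408) = 0.39
pH = 14.00 - 0.39 = 13.61

pH = 13.61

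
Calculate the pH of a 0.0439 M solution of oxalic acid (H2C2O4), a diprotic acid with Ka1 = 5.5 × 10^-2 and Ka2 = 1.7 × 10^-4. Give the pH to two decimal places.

Ka1 ≫ Ka2, so treat the first dissociation as the only significant source of H+.
Ka1 = x²/(0.0439 − x) = 5.5 × 10^-2
Solving the quadratic: x = (−Ka1 + √(Ka1² + 4·Ka1·C₀))/2 = 2.88 × 10^-2 M
pH = −log(2.88 × 10^-2) = 1.54

pH = 1.54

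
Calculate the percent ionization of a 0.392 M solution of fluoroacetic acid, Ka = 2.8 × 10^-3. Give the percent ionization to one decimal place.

FCH2COOH ⇌ FCH2COO- + H+; let x = [H+] at equilibrium.
Ka = x²/(C₀ − x); solving the quadratic gives x = 3.18 × 10^-2 M.
Fraction ionized = 3.18 × 10^-2 / 0.392 = 0.0811 → 8.1%

8.1%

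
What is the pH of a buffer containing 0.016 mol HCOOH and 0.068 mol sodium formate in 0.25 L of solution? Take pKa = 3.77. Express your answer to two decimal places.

pH = 4.40

pH = pKa + log([A⁻]/[HA]) = 3.77 + log(0.068/0.016)
pH = 3.77 + (+0.628) = 4.40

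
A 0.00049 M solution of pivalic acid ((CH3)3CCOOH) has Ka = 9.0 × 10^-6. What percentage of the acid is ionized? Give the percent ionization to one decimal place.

(CH3)3CCOOH ⇌ (CH3)3CCOO- + H+; let x = [H+] at equilibrium.
Solve x² + 9e-06x − 4.41e-09 = 0 → x = 6.21 × 10^-5 M
% ionization = x/C₀ × 100% = 6.21 × 10^-5/0.00049 × 100% = 12.7%

12.7%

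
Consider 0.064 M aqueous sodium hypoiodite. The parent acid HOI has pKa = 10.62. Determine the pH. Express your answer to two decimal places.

OI- is the conjugate base of the weak acid HOI.
Ka = 10^(−10.62) = 2.40 × 10^-11
Kb = Kw/Ka = 1.0×10^-14 / 2.40 × 10^-11 = 4.17 × 10^-4
Kb = [OH-]²/(0.064 − [OH-]) = 4.17 × 10^-4
Here C₀/Kb ≈ 153, so the small-[OH-] approximation fails. Use the quadratic:
[OH-] = [−0.000417 + √(0.000417² + 0.000107)]/2 = 4.96 × 10^-3 M
pOH = 2.30, so pH = 14.00 − pOH = 11.70

pH = 11.70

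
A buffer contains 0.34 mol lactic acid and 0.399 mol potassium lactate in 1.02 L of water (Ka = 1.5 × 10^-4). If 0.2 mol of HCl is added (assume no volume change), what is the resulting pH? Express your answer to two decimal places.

After neutralization: n(CH3CH(OH)COOH) = 0.54 mol, n(CH3CH(OH)COO-) = 0.199 mol.
pKa = −log(1.5 × 10^-4) = 3.824
pH = pKa + log([A⁻]/[HA]) = 3.824 + log(0.199/0.54) = 3.824 -0.434

pH = 3.39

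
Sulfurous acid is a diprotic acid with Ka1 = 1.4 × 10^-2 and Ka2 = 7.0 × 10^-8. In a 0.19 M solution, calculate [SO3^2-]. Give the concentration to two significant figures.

7.0 × 10^-8 M

First ionization gives [H+] ≈ [HSO3-] = 4.50 × 10^-2 M.
Second step: Ka2 = [H+][SO3^2-]/[HSO3-] ≈ [SO3^2-] (since [H+] ≈ [HSO3-]).
So [SO3^2-] ≈ Ka2.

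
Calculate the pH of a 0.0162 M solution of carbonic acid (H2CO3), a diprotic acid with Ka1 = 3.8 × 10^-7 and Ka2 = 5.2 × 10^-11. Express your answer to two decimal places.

pH = 4.11

Since Ka1 ≫ Ka2, the first ionization dominates [H+].
Ka1 = x²/(0.0162 − x) = 3.8 × 10^-7
x ≈ √(3.8 × 10^-7 × 0.0162) = 7.85 × 10^-5 M
pH = −log(7.85 × 10^-5) = 4.11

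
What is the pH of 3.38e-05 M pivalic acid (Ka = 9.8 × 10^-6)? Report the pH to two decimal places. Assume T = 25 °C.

(CH3)3CCOOH ⇌ (CH3)3CCOO- + H+
Ka = [H+]²/(3.38e-05 − [H+]) = 9.8 × 10^-6
The 5% rule fails; solving [H+]² + Ka·[H+] − Ka·C₀ = 0 exactly:
[H+] = (−Ka + √(Ka² + 4·Ka·C₀))/2 = 1.39 × 10^-5 M
pH = −log[H+] = −log(1.39 × 10^-5) = 4.86

pH = 4.86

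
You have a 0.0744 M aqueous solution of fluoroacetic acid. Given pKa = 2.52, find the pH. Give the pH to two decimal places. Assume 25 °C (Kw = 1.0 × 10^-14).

FCH2COOH ⇌ FCH2COO- + H+
Ka = 10^(−2.52) = 3.02 × 10^-3
Ka = [H+]²/(0.0744 − [H+]) = 3.02 × 10^-3
[H+] is not negligible relative to C₀; solve [H+]² + 0.00302·[H+] − 0.000225 = 0.
[H+] = [−0.00302 + √(0.00302² + 0.000899)]/2 = 1.36 × 10^-2 M
pH = −log[H+] = −log(1.36 × 10^-2) = 1.87

pH = 1.87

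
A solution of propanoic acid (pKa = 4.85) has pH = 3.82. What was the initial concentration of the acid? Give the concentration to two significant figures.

C₀ = 1.8 × 10^-3 M

[H+] = 10^(-3.82) = 1.51 × 10^-4 M = x
Ka = 10^(−4.85) = 1.41 × 10^-5
Ka = x²/(C₀ − x) ⇒ C₀ = x + x²/Ka
C₀ = 1.51 × 10^-4 + (1.51 × 10^-4)²/(1.41 × 10^-5) = 1.77 × 10^-3 M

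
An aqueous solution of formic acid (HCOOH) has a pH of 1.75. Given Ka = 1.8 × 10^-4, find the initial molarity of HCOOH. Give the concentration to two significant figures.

[H+] = 10^(-1.75) = 1.78 × 10^-2 M = x
Ka = x²/(C₀ − x) ⇒ C₀ = x + x²/Ka
C₀ = 1.78 × 10^-2 + (1.78 × 10^-2)²/(1.8 × 10^-4) = 1.78 M

C₀ = 1.8 M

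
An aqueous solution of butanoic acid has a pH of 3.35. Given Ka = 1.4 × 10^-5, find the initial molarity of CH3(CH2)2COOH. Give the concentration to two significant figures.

C₀ = 1.5 × 10^-2 M

[H+] = 10^(-3.35) = 4.47 × 10^-4 M = x
Ka = x²/(C₀ − x) ⇒ C₀ = x + x²/Ka
C₀ = 4.47 × 10^-4 + (4.47 × 10^-4)²/(1.4 × 10^-5) = 1.47 × 10^-2 M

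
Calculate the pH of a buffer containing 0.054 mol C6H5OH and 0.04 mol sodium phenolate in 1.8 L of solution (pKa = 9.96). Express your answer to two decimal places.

Using pH = pKa + log([base]/[acid]) with [base]/[acid] = 0.04/0.054:
pH = 9.96 + (-0.130) = 9.83

pH = 9.83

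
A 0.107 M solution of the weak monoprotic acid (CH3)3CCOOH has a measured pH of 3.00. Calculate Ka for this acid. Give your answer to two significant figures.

[H+] = 10^(-3.00) = 1.00 × 10^-3 M
At equilibrium [HA] = 0.107 − 1.00 × 10^-3 = 1.06 × 10^-1 M
Ka = [H+][A-]/[HA] = (1.00 × 10^-3)² / 1.06 × 10^-1 = 9.4 × 10^-6

Ka = 9.4 × 10^-6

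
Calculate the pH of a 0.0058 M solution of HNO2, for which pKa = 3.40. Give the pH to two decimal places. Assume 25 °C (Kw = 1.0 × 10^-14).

pH = 2.88

HNO2 ⇌ NO2- + H+
Ka = 10^(−3.40) = 3.98 × 10^-4
From the ICE table, Ka = [H+]²/(0.0058 − [H+]) = 3.98 × 10^-4.
Here C₀/Ka ≈ 14.6, so the small-[H+] approximation fails. Use the quadratic:
[H+] = (−Ka + √(Ka² + 4·Ka·C₀))/2 = 1.33 × 10^-3 M
pH = −log[H+] = −log(1.33 × 10^-3) = 2.88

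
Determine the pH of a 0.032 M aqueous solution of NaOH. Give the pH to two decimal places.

NaOH is a strong base; [OH-] = 0.032 M.
pOH = -log(0.032) = 1.49
pH = 14.00 - 1.49 = 12.51

pH = 12.51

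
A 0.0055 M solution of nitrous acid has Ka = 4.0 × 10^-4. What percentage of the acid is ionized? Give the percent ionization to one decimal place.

HNO2 ⇌ NO2- + H+; let x = [H+] at equilibrium.
Ka = x²/(C₀ − x); solving the quadratic gives x = 1.30 × 10^-3 M.
Fraction ionized = 1.30 × 10^-3 / 0.0055 = 0.2364 → 23.6%

23.6%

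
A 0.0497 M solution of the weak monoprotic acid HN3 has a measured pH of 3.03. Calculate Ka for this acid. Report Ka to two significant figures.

Ka = 1.8 × 10^-5

[H+] = 10^(-3.03) = 9.33 × 10^-4 M
At equilibrium [HA] = 0.0497 − 9.33 × 10^-4 = 4.88 × 10^-2 M
Ka = [H+][A-]/[HA] = (9.33 × 10^-4)² / 4.88 × 10^-2 = 1.8 × 10^-5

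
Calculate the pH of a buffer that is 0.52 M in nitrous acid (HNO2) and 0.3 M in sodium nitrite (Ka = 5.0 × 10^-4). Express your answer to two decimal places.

pH = 3.06

pKa = −log(5.0 × 10^-4) = 3.301
pH = pKa + log([A⁻]/[HA]) = 3.301 + log(0.3/0.52)
pH = 3.301 + (-0.239) = 3.06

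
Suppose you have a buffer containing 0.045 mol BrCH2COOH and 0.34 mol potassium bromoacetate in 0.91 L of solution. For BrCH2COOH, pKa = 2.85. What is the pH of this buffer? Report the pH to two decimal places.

Henderson–Hasselbalch: pH = pKa + log([BrCH2COO-]/[BrCH2COOH]) = 2.85 + log(0.34/0.045)
pH = 2.85 + (+0.878) = 3.73

pH = 3.73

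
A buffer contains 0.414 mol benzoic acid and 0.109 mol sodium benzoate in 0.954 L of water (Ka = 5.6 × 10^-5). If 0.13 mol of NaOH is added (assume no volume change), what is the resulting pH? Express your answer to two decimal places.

After neutralization: n(C6H5COOH) = 0.284 mol, n(C6H5COO-) = 0.239 mol.
pKa = −log(5.6 × 10^-5) = 4.252
pH = pKa + log([A⁻]/[HA]) = 4.252 + log(0.239/0.284) = 4.252 -0.075

pH = 4.18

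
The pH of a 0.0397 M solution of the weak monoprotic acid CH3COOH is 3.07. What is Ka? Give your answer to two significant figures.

Ka = 1.9 × 10^-5

[H+] = 10^(-3.07) = 8.51 × 10^-4 M
At equilibrium [HA] = 0.0397 − 8.51 × 10^-4 = 3.88 × 10^-2 M
Ka = [H+][A-]/[HA] = (8.51 × 10^-4)² / 3.88 × 10^-2 = 1.9 × 10^-5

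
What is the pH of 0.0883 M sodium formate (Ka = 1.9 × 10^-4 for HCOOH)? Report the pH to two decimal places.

HCOO- is the conjugate base of the weak acid HCOOH.
Kb = Kw/Ka = 1.0×10^-14 / 1.9 × 10^-4 = 5.26 × 10^-11
From the ICE table, Kb = x²/(0.0883 − x) = 5.26 × 10^-11.
Since Kb ≪ C₀, x ≈ √(Kb·C₀) = 2.16 × 10^-6 M.
Check: 0.0024% ionized — well under 5%, approximation valid.
pOH = −log(2.16 × 10^-6) = 5.67; pH = 14.00 − 5.67 = 8.33

pH = 8.33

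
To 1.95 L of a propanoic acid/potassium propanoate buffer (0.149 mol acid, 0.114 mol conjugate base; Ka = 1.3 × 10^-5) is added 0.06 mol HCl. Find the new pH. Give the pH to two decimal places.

pH = 4.30

After neutralization: n(CH3CH2COOH) = 0.209 mol, n(CH3CH2COO-) = 0.054 mol.
pKa = −log(1.3 × 10^-5) = 4.886
Henderson–Hasselbalch with mole ratio 0.054/0.209: pH = 4.886 + (-0.588)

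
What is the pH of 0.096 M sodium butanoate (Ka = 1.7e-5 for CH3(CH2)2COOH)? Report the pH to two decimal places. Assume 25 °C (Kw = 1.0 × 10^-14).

CH3(CH2)2COO- is the conjugate base of the weak acid CH3(CH2)2COOH.
Kb = Kw/Ka = 1.0×10^-14 / 1.7 × 10^-5 = 5.88 × 10^-10
Kb = [OH-]²/(0.096 − [OH-]) = 5.88 × 10^-10
Neglecting [OH-] in the denominator: [OH-] = √(5.88 × 10^-10 × 0.096) = 7.51 × 10^-6 M
pOH = −log(7.51 × 10^-6) = 5.12; pH = 14.00 − 5.12 = 8.88

pH = 8.88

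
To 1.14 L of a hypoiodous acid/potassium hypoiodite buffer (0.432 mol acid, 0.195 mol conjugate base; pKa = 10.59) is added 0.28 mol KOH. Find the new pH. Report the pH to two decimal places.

pH = 11.08

OH- converts HOI to OI-: HOI → 0.152 mol, OI- → 0.475 mol.
pH = pKa + log(n_OI-/n_HOI) = 10.59 + log(0.475/0.152) = 10.59 + (+0.495)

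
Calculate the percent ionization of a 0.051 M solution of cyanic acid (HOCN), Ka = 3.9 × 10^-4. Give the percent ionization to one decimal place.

8.4%

HOCN ⇌ OCN- + H+; let x = [H+] at equilibrium.
Ka = x²/(C₀ − x); solving the quadratic gives x = 4.27 × 10^-3 M.
% ionization = x/C₀ × 100% = 4.27 × 10^-3/0.051 × 100% = 8.4%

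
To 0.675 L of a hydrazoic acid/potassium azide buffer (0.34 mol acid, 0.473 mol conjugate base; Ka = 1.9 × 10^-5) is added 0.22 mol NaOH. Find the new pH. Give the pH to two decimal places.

OH- converts HN3 to N3-: HN3 → 0.12 mol, N3- → 0.693 mol.
pKa = −log(1.9 × 10^-5) = 4.721
pH = pKa + log(n_N3-/n_HN3) = 4.721 + log(0.693/0.12) = 4.721 + (+0.762)

pH = 5.48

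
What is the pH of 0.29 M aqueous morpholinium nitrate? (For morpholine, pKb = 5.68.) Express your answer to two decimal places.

C4H8ONH2+ is the conjugate acid of the weak base C4H8ONH.
Kb = 10^(−5.68) = 2.09 × 10^-6
Ka = Kw/Kb = 1.0×10^-14 / 2.09 × 10^-6 = 4.78 × 10^-9
Let x = [H+] at equilibrium. Ka = x²/(0.29 − x).
Assume x ≪ 0.29: x ≈ √(4.78 × 10^-9 × 0.29) = 3.72 × 10^-5 M
pH = −log[H+] = −log(3.72 × 10^-5) = 4.43

pH = 4.43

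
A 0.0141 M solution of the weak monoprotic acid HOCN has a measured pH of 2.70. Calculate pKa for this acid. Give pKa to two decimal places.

[H+] = 10^(-2.70) = 2.00 × 10^-3 M
At equilibrium [HA] = 0.0141 − 2.00 × 10^-3 = 1.21 × 10^-2 M
Ka = [H+][A-]/[HA] = (2.00 × 10^-3)² / 1.21 × 10^-2 = 3.31 × 10^-4
pKa = -log(3.31 × 10^-4) = 3.48

pKa = 3.48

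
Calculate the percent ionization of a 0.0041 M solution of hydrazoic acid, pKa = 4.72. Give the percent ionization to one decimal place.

HN3 ⇌ N3- + H+; let x = [H+] at equilibrium.
Ka = 10^(−4.72) = 1.91 × 10^-5
Solve x² + 1.91e-05x − 7.83e-08 = 0 → x = 2.70 × 10^-4 M
% ionization = x/C₀ × 100% = 2.70 × 10^-4/0.0041 × 100% = 6.6%

6.6%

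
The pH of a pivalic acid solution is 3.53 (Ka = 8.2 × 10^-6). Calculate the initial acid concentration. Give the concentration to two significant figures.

C₀ = 1.1 × 10^-2 M

[H+] = 10^(-3.53) = 2.95 × 10^-4 M = x
Ka = x²/(C₀ − x) ⇒ C₀ = x + x²/Ka
C₀ = 2.95 × 10^-4 + (2.95 × 10^-4)²/(8.2 × 10^-6) = 1.09 × 10^-2 M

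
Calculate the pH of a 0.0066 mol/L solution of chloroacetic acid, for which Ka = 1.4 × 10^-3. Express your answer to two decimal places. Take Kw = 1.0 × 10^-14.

ClCH2COOH ⇌ ClCH2COO- + H+
From the ICE table, Ka = x²/(0.0066 − x) = 1.4 × 10^-3.
x is not negligible relative to C₀; solve x² + 0.0014·x − 9.24e-06 = 0.
x = [−0.0014 + √(0.0014² + 3.7e-05)]/2 = 2.42 × 10^-3 M
pH = −log(2.42 × 10^-3) = 2.62

pH = 2.62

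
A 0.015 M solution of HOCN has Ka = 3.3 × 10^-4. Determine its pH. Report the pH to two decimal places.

HOCN ⇌ OCN- + H+
From the ICE table, Ka = [H+]²/(0.015 − [H+]) = 3.3 × 10^-4.
[H+] is not negligible relative to C₀; solve [H+]² + 0.00033·[H+] − 4.95e-06 = 0.
[H+] = [−0.00033 + √(0.00033² + 1.98e-05)]/2 = 2.07 × 10^-3 M
pH = −log[H+] = −log(2.07 × 10^-3) = 2.68

pH = 2.68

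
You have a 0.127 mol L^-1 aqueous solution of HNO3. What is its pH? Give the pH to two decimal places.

HNO3 is a strong acid and dissociates completely, so [H+] = 0.127 M.
pH = -log(0.127) = 0.90

pH = 0.90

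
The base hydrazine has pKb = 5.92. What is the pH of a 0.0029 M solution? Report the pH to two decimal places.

N2H4 + H2O ⇌ N2H5+ + OH-
Kb = 10^(−5.92) = 1.20 × 10^-6
Kb = [OH-]²/(0.0029 − [OH-]) = 1.20 × 10^-6
Since Kb ≪ C₀, [OH-] ≈ √(Kb·C₀) = 5.90 × 10^-5 M.
pOH = 4.23, so pH = 14.00 − pOH = 9.77

pH = 9.77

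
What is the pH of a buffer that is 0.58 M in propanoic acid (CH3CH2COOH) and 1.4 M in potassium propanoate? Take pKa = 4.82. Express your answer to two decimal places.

pH = 5.20

Henderson–Hasselbalch: pH = pKa + log([CH3CH2COO-]/[CH3CH2COOH]) = 4.82 + log(1.4/0.58)
pH = 4.82 + (+0.383) = 5.20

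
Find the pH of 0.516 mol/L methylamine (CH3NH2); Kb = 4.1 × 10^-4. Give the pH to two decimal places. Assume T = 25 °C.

pH = 12.16

CH3NH2 + H2O ⇌ CH3NH3+ + OH-
Kb = [OH-]²/(0.516 − [OH-]) = 4.1 × 10^-4
Since Kb ≪ C₀, [OH-] ≈ √(Kb·C₀) = 1.45 × 10^-2 M.
pOH = 1.84, so pH = 14.00 − pOH = 12.16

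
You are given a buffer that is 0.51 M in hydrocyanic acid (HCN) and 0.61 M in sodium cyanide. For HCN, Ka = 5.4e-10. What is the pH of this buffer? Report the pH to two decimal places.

pH = 9.35

pKa = −log(5.4 × 10^-10) = 9.268
Using pH = pKa + log([base]/[acid]) with [base]/[acid] = 0.61/0.51:
pH = 9.268 + (+0.078) = 9.35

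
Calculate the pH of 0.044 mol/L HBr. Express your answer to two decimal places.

HBr is a strong acid and dissociates completely, so [H+] = 0.044 M.
pH = -log(0.044) = 1.36

pH = 1.36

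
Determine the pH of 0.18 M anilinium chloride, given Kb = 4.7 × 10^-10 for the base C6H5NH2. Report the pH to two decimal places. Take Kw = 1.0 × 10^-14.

pH = 2.71

C6H5NH3+ is the conjugate acid of the weak base C6H5NH2.
Ka = Kw/Kb = 1.0×10^-14 / 4.7 × 10^-10 = 2.13 × 10^-5
From the ICE table, Ka = [H+]²/(0.18 − [H+]) = 2.13 × 10^-5.
Since Ka ≪ C₀, [H+] ≈ √(Ka·C₀) = 1.96 × 10^-3 M.
pH = −log[H+] = −log(1.96 × 10^-3) = 2.71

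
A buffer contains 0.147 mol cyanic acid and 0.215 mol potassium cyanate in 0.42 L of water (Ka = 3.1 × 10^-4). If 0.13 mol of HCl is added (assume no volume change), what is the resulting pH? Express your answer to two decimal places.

Added H+ converts OCN- to HOCN: HOCN → 0.277 mol, OCN- → 0.085 mol.
pKa = −log(3.1 × 10^-4) = 3.509
Henderson–Hasselbalch with mole ratio 0.085/0.277: pH = 3.509 + (-0.513)

pH = 3.00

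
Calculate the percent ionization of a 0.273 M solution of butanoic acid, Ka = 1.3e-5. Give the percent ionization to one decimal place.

CH3(CH2)2COOH ⇌ CH3(CH2)2COO- + H+; let x = [H+] at equilibrium.
x ≈ √(Ka·C₀) = √(1.3 × 10^-5 × 0.273) = 1.88 × 10^-3 M
Fraction ionized = 1.88 × 10^-3 / 0.273 = 0.0069 → 0.7%

0.7%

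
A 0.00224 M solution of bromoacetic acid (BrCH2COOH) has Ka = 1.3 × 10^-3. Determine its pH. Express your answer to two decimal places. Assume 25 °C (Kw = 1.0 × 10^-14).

BrCH2COOH ⇌ BrCH2COO- + H+
From the ICE table, Ka = [H+]²/(0.00224 − [H+]) = 1.3 × 10^-3.
Here C₀/Ka ≈ 1.72, so the small-[H+] approximation fails. Use the quadratic:
[H+] = (−Ka + √(Ka² + 4·Ka·C₀))/2 = 1.18 × 10^-3 M
pH = −log(1.18 × 10^-3) = 2.93

pH = 2.93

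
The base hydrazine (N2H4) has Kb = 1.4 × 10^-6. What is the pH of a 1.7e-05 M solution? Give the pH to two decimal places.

pH = 8.63

N2H4 + H2O ⇌ N2H5+ + OH-
From the ICE table, Kb = [OH-]²/(1.7e-05 − [OH-]) = 1.4 × 10^-6.
Here C₀/Kb ≈ 12.1, so the small-[OH-] approximation fails. Use the quadratic:
[OH-] = [−1.4e-06 + √(1.4e-06² + 9.52e-11)]/2 = 4.23 × 10^-6 M
pOH = 5.37, so pH = 14.00 − pOH = 8.63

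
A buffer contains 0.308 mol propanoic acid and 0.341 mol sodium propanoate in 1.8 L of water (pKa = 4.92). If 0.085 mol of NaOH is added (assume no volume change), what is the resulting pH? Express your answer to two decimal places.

OH- converts CH3CH2COOH to CH3CH2COO-: CH3CH2COOH → 0.223 mol, CH3CH2COO- → 0.426 mol.
Henderson–Hasselbalch with mole ratio 0.426/0.223: pH = 4.92 + (+0.281)

pH = 5.20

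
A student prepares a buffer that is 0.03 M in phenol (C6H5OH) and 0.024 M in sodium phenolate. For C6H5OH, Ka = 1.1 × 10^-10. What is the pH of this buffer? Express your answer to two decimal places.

pH = 9.86

pKa = −log(1.1 × 10^-10) = 9.959
Using pH = pKa + log([base]/[acid]) with [base]/[acid] = 0.024/0.03:
pH = 9.959 + (-0.097) = 9.86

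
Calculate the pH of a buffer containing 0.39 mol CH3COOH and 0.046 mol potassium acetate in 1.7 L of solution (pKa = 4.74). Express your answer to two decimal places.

pH = pKa + log([A⁻]/[HA]) = 4.74 + log(0.046/0.39)
pH = 4.74 + (-0.928) = 3.81

pH = 3.81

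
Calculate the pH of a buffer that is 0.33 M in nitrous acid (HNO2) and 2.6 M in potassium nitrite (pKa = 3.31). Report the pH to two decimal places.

pH = 4.21

Henderson–Hasselbalch: pH = pKa + log([NO2-]/[HNO2]) = 3.31 + log(2.6/0.33)
pH = 3.31 + (+0.896) = 4.21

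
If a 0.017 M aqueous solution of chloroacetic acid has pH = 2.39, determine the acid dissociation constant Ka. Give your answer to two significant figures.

Ka = 1.3 × 10^-3

[H+] = 10^(-2.39) = 4.07 × 10^-3 M
At equilibrium [HA] = 0.017 − 4.07 × 10^-3 = 1.29 × 10^-2 M
Ka = [H+][A-]/[HA] = (4.07 × 10^-3)² / 1.29 × 10^-2 = 1.3 × 10^-3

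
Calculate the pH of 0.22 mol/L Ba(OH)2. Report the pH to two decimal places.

pH = 13.64

Ba(OH)2 is a strong base (each formula unit releases 2 OH-); [OH-] = 0.44 M.
pOH = -log(0.44) = 0.36
pH = 14.00 - 0.36 = 13.64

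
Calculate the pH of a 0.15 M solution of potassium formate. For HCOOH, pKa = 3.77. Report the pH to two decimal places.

pH = 8.47

HCOO- is the conjugate base of the weak acid HCOOH.
Ka = 10^(−3.77) = 1.70 × 10^-4
Kb = Kw/Ka = 1.0×10^-14 / 1.70 × 10^-4 = 5.88 × 10^-11
From the ICE table, Kb = x²/(0.15 − x) = 5.88 × 10^-11.
Since Kb ≪ C₀, x ≈ √(Kb·C₀) = 2.97 × 10^-6 M.
(x/C₀ = 0.002% < 5%, so the approximation holds.)
pOH = −log(2.97 × 10^-6) = 5.53; pH = 14.00 − 5.53 = 8.47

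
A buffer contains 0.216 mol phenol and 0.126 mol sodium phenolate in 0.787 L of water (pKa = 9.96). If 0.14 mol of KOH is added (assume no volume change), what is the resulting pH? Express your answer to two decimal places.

pH = 10.50

OH- converts C6H5OH to C6H5O-: C6H5OH → 0.076 mol, C6H5O- → 0.266 mol.
pH = pKa + log(n_C6H5O-/n_C6H5OH) = 9.96 + log(0.266/0.076) = 9.96 + (+0.544)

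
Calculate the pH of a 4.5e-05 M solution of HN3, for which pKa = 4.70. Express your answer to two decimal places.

HN3 ⇌ N3- + H+
Ka = 10^(−4.70) = 2.00 × 10^-5
Ka = [H+]²/(4.5e-05 − [H+]) = 2.00 × 10^-5
Here C₀/Ka ≈ 2.25, so the small-[H+] approximation fails. Use the quadratic:
[H+] = [−2e-05 + √(2e-05² + 3.6e-09)]/2 = 2.16 × 10^-5 M
pH = −log[H+] = −log(2.16 × 10^-5) = 4.67

pH = 4.67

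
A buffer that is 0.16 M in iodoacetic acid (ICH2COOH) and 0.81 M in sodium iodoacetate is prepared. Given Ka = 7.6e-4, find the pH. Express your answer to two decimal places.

pKa = −log(7.6 × 10^-4) = 3.119
Using pH = pKa + log([base]/[acid]) with [base]/[acid] = 0.81/0.16:
pH = 3.119 + (+0.704) = 3.82

pH = 3.82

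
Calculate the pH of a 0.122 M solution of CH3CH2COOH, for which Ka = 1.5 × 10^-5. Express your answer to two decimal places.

CH3CH2COOH ⇌ CH3CH2COO- + H+
From the ICE table, Ka = [H+]²/(0.122 − [H+]) = 1.5 × 10^-5.
Neglecting [H+] in the denominator: [H+] = √(1.5 × 10^-5 × 0.122) = 1.35 × 10^-3 M
Check: 1.1% ionized — well under 5%, approximation valid.
pH = −log[H+] = −log(1.35 × 10^-3) = 2.87

pH = 2.87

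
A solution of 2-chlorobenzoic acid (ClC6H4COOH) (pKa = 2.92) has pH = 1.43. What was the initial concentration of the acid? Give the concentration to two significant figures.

C₀ = 1.2 M

[H+] = 10^(-1.43) = 3.72 × 10^-2 M = x
Ka = 10^(−2.92) = 1.20 × 10^-3
Ka = x²/(C₀ − x) ⇒ C₀ = x + x²/Ka
C₀ = 3.72 × 10^-2 + (3.72 × 10^-2)²/(1.20 × 10^-3) = 1.19 M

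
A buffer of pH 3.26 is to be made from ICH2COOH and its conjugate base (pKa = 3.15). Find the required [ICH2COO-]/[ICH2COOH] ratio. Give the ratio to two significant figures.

ratio = 1.3

pH = pKa + log(r) ⇒ log(r) = 3.26 − 3.15 = +0.11
r = [ICH2COO-]/[ICH2COOH] = 10^(+0.11) = 1.29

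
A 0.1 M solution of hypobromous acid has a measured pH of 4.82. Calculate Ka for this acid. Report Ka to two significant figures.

[H+] = 10^(-4.82) = 1.51 × 10^-5 M
At equilibrium [HA] = 0.1 − 1.51 × 10^-5 = 1.00 × 10^-1 M
Ka = [H+][A-]/[HA] = (1.51 × 10^-5)² / 1.00 × 10^-1 = 2.3 × 10^-9

Ka = 2.3 × 10^-9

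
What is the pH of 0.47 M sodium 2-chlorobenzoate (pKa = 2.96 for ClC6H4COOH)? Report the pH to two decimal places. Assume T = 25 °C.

pH = 8.32

ClC6H4COO- is the conjugate base of the weak acid ClC6H4COOH.
Ka = 10^(−2.96) = 1.10 × 10^-3
Kb = Kw/Ka = 1.0×10^-14 / 1.10 × 10^-3 = 9.09 × 10^-12
Kb = x²/(0.47 − x) = 9.09 × 10^-12
Neglecting x in the denominator: x = √(9.09 × 10^-12 × 0.47) = 2.07 × 10^-6 M
Check: 0.00044% ionized — well under 5%, approximation valid.
pOH = 5.68, so pH = 14.00 − pOH = 8.32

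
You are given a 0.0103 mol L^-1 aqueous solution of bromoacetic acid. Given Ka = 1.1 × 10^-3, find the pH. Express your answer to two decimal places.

BrCH2COOH ⇌ BrCH2COO- + H+
From the ICE table, Ka = x²/(0.0103 − x) = 1.1 × 10^-3.
x is not negligible relative to C₀; solve x² + 0.0011·x − 1.13e-05 = 0.
x = [−0.0011 + √(0.0011² + 4.53e-05)]/2 = 2.86 × 10^-3 M
pH = −log(2.86 × 10^-3) = 2.54

pH = 2.54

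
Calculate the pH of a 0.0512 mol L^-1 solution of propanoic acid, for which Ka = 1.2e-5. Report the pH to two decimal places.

pH = 3.11

CH3CH2COOH ⇌ CH3CH2COO- + H+
Ka = [H+]²/(0.0512 − [H+]) = 1.2 × 10^-5
Since Ka ≪ C₀, [H+] ≈ √(Ka·C₀) = 7.84 × 10^-4 M.
Check: 1.5% ionized — well under 5%, approximation valid.
pH = −log(7.84 × 10^-4) = 3.11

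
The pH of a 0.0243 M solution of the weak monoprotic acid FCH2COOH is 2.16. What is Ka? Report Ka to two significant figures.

Ka = 2.8 × 10^-3

[H+] = 10^(-2.16) = 6.92 × 10^-3 M
At equilibrium [HA] = 0.0243 − 6.92 × 10^-3 = 1.74 × 10^-2 M
Ka = [H+][A-]/[HA] = (6.92 × 10^-3)² / 1.74 × 10^-2 = 2.8 × 10^-3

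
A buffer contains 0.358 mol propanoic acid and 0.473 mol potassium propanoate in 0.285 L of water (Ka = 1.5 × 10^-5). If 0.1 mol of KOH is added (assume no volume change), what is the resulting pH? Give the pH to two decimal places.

pH = 5.17

OH- converts CH3CH2COOH to CH3CH2COO-: CH3CH2COOH → 0.258 mol, CH3CH2COO- → 0.573 mol.
pKa = −log(1.5 × 10^-5) = 4.824
Henderson–Hasselbalch with mole ratio 0.573/0.258: pH = 4.824 + (+0.347)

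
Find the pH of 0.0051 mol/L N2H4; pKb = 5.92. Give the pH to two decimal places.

N2H4 + H2O ⇌ N2H5+ + OH-
Kb = 10^(−5.92) = 1.20 × 10^-6
Let x = [OH-] at equilibrium. Kb = x²/(0.0051 − x).
Neglecting x in the denominator: x = √(1.20 × 10^-6 × 0.0051) = 7.82 × 10^-5 M
pOH = −log(7.82 × 10^-5) = 4.11; pH = 14.00 − 4.11 = 9.89

pH = 9.89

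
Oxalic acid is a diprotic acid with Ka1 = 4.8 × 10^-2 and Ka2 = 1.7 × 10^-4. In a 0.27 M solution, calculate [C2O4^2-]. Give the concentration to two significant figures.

1.7 × 10^-4 M

First ionization gives [H+] ≈ [HC2O4-] = 9.23 × 10^-2 M.
Second step: Ka2 = [H+][C2O4^2-]/[HC2O4-] ≈ [C2O4^2-] (since [H+] ≈ [HC2O4-]).
So [C2O4^2-] ≈ Ka2.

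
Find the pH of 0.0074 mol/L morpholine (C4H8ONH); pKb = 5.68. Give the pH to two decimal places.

C4H8ONH + H2O ⇌ C4H8ONH2+ + OH-
Kb = 10^(−5.68) = 2.09 × 10^-6
From the ICE table, Kb = [OH-]²/(0.0074 − [OH-]) = 2.09 × 10^-6.
Assume [OH-] ≪ 0.0074: [OH-] ≈ √(2.09 × 10^-6 × 0.0074) = 1.24 × 10^-4 M
Check: 1.7% ionized — well under 5%, approximation valid.
pOH = −log(1.24 × 10^-4) = 3.91; pH = 14.00 − 3.91 = 10.09

pH = 10.09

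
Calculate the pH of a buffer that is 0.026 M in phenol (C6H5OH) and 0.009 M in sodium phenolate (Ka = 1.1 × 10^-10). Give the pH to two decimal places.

pKa = −log(1.1 × 10^-10) = 9.959
pH = pKa + log([A⁻]/[HA]) = 9.959 + log(0.009/0.026)
pH = 9.959 + (-0.461) = 9.50

pH = 9.50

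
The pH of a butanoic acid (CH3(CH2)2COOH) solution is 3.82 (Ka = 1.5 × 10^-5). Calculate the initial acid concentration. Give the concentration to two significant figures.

C₀ = 1.7 × 10^-3 M

[H+] = 10^(-3.82) = 1.51 × 10^-4 M = x
Ka = x²/(C₀ − x) ⇒ C₀ = x + x²/Ka
C₀ = 1.51 × 10^-4 + (1.51 × 10^-4)²/(1.5 × 10^-5) = 1.67 × 10^-3 M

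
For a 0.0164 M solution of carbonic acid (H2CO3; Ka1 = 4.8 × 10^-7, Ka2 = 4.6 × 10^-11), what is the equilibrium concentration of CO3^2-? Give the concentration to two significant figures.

First ionization gives [H+] ≈ [HCO3-] = 8.87 × 10^-5 M.
Second step: Ka2 = [H+][CO3^2-]/[HCO3-] ≈ [CO3^2-] (since [H+] ≈ [HCO3-]).
So [CO3^2-] ≈ Ka2.

4.6 × 10^-11 M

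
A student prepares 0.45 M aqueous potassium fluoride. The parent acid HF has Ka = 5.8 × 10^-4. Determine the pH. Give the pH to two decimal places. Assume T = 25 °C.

F- is the conjugate base of the weak acid HF.
Kb = Kw/Ka = 1.0×10^-14 / 5.8 × 10^-4 = 1.72 × 10^-11
From the ICE table, Kb = x²/(0.45 − x) = 1.72 × 10^-11.
Assume x ≪ 0.45: x ≈ √(1.72 × 10^-11 × 0.45) = 2.78 × 10^-6 M
Check: 0.00062% ionized — well under 5%, approximation valid.
pOH = −log(2.78 × 10^-6) = 5.56; pH = 14.00 − 5.56 = 8.44

pH = 8.44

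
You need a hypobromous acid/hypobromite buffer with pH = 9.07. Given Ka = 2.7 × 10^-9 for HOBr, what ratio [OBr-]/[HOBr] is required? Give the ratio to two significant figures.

ratio = 3.2

pKa = -log(2.7 × 10^-9) = 8.569
pH = pKa + log(r) ⇒ log(r) = 9.07 − 8.569 = +0.501
r = [OBr-]/[HOBr] = 10^(+0.501) = 3.17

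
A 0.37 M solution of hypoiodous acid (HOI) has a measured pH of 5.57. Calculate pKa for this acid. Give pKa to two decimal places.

[H+] = 10^(-5.57) = 2.69 × 10^-6 M
At equilibrium [HA] = 0.37 − 2.69 × 10^-6 = 3.70 × 10^-1 M
Ka = [H+][A-]/[HA] = (2.69 × 10^-6)² / 3.70 × 10^-1 = 1.96 × 10^-11
pKa = -log(1.96 × 10^-11) = 10.71

pKa = 10.71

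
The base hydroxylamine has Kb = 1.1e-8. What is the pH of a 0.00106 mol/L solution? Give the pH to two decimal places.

NH2OH + H2O ⇌ NH3OH+ + OH-
Kb = x²/(0.00106 − x) = 1.1 × 10^-8
Since Kb ≪ C₀, x ≈ √(Kb·C₀) = 3.41 × 10^-6 M.
Check: 0.32% ionized — well under 5%, approximation valid.
pOH = −log(3.41 × 10^-6) = 5.47; pH = 14.00 − 5.47 = 8.53

pH = 8.53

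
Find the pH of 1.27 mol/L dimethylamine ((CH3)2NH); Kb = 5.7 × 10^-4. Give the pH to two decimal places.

pH = 12.43

(CH3)2NH + H2O ⇌ (CH3)2NH2+ + OH-
Kb = [OH-]²/(1.27 − [OH-]) = 5.7 × 10^-4
Since Kb ≪ C₀, [OH-] ≈ √(Kb·C₀) = 2.69 × 10^-2 M.
pOH = 1.57, so pH = 14.00 − pOH = 12.43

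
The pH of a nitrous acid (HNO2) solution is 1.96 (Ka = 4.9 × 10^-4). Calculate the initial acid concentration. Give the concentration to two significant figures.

C₀ = 2.6 × 10^-1 M

[H+] = 10^(-1.96) = 1.10 × 10^-2 M = x
Ka = x²/(C₀ − x) ⇒ C₀ = x + x²/Ka
C₀ = 1.10 × 10^-2 + (1.10 × 10^-2)²/(4.9 × 10^-4) = 2.58 × 10^-1 M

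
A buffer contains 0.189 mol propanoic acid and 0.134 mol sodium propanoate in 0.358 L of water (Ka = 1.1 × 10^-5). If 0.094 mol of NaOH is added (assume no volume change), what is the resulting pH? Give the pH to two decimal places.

After neutralization: n(CH3CH2COOH) = 0.095 mol, n(CH3CH2COO-) = 0.228 mol.
pKa = −log(1.1 × 10^-5) = 4.959
pH = pKa + log(n_CH3CH2COO-/n_CH3CH2COOH) = 4.959 + log(0.228/0.095) = 4.959 + (+0.380)

pH = 5.34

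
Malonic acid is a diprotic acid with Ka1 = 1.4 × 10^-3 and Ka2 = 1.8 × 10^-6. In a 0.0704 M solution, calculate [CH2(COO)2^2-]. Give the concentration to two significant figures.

First ionization gives [H+] ≈ [CH2(COOH)COO-] = 9.25 × 10^-3 M.
Second step: Ka2 = [H+][CH2(COO)2^2-]/[CH2(COOH)COO-] ≈ [CH2(COO)2^2-] (since [H+] ≈ [CH2(COOH)COO-]).
So [CH2(COO)2^2-] ≈ Ka2.

1.8 × 10^-6 M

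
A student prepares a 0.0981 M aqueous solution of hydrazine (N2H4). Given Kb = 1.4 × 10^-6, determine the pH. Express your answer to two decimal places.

N2H4 + H2O ⇌ N2H5+ + OH-
Kb = [OH-]²/(0.0981 − [OH-]) = 1.4 × 10^-6
Assume [OH-] ≪ 0.0981: [OH-] ≈ √(1.4 × 10^-6 × 0.0981) = 3.71 × 10^-4 M
Check: 0.38% ionized — well under 5%, approximation valid.
pOH = 3.43, so pH = 14.00 − pOH = 10.57

pH = 10.57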